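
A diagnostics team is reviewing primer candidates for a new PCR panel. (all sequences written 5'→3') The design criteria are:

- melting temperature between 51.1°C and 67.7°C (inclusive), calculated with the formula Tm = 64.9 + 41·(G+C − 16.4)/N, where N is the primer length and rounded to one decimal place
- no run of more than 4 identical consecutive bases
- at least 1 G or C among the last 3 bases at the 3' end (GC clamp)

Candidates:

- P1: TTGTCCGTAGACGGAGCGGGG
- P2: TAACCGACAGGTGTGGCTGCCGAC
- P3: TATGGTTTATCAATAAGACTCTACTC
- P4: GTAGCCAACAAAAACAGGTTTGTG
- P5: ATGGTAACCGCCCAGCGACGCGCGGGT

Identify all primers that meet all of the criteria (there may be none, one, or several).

P1 (21 nt, A=3 T=4 G=10 C=4): Tm = 64.9 + 41·(14 − 16.4)/21 = 60.2°C ✓; longest run = 4 ✓; 3' end GGG has 3 G/C ✓ — passes.
P2 (24 nt, A=5 T=4 G=8 C=7): Tm = 64.9 + 41·(15 − 16.4)/24 = 62.5°C ✓; longest run = 2 ✓; 3' end GAC has 2 G/C ✓ — passes.
P3 (26 nt, A=8 T=10 G=3 C=5): Tm = 64.9 + 41·(8 − 16.4)/26 = 51.7°C ✓; longest run = 3 ✓; 3' end CTC has 2 G/C ✓ — passes.
P4 (24 nt, A=9 T=5 G=6 C=4): Tm = 64.9 + 41·(10 − 16.4)/24 = 54.0°C ✓; longest run = 5, exceeds 4 ✗; 3' end GTG has 2 G/C ✓ — fails.
P5 (27 nt, A=5 T=3 G=10 C=9): Tm = 64.9 + 41·(19 − 16.4)/27 = 68.8°C, outside 51.1–67.7°C ✗; longest run = 3 ✓; 3' end GGT has 2 G/C ✓ — fails.

P1, P2 and P3.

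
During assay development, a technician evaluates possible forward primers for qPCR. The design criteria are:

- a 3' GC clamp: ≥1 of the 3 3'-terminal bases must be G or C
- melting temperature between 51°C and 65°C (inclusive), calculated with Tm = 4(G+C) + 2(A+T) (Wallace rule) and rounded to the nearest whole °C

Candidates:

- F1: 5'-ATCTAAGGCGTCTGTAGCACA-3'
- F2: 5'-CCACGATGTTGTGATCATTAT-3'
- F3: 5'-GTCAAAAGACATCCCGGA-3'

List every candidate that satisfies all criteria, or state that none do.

F1 (21 nt, A=6 T=5 G=5 C=5): 3' end ACA has 1 G/C ✓; Tm = 2·11 + 4·10 = 62°C ✓ — passes.
F2 (21 nt, A=5 T=8 G=4 C=4): 3' end TAT has 0 G/C, need ≥1 ✗; Tm = 2·13 + 4·8 = 58°C ✓ — fails.
F3 (18 nt, A=7 T=2 G=4 C=5): 3' end GGA has 2 G/C ✓; Tm = 2·9 + 4·9 = 54°C ✓ — passes.

F1 and F3.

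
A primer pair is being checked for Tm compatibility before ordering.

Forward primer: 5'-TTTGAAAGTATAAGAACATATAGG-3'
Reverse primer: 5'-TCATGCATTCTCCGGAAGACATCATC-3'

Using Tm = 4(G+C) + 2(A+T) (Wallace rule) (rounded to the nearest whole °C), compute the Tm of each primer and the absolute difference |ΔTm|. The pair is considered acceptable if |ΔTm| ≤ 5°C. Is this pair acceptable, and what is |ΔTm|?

|ΔTm| = 16°C; the pair is not acceptable.

Forward: A=11 T=7 G=5 C=1 → Tm = 2·18 + 4·6 = 60°C.
Reverse: A=7 T=7 G=4 C=8 → Tm = 2·14 + 4·12 = 76°C.
|ΔTm| = |60 − 76| = 16°C, > 5°C.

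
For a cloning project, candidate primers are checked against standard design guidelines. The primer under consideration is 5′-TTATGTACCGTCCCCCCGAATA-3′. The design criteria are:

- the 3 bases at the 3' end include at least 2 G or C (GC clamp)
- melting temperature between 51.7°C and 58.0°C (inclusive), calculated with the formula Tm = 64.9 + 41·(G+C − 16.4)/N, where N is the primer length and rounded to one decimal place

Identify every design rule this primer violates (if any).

Fails: GC clamp.

Base counts: A=5, T=6, G=3, C=8 (length 22).
GC clamp: 3' end ATA has 0 G/C, need ≥2 ✗
Tm: Tm = 64.9 + 41·(11 − 16.4)/22 = 54.8°C ✓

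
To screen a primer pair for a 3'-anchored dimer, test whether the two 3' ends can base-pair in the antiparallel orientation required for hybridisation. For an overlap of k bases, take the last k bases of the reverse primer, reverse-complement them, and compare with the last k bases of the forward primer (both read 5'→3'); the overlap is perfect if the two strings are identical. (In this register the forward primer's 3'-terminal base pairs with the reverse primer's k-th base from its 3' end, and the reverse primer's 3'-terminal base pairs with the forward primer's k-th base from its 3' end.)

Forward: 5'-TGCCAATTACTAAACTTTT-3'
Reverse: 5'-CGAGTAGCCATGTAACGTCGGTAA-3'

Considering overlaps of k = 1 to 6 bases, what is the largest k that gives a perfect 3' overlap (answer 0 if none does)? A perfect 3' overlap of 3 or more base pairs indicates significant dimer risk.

Last 6 bases (5'→3') — forward …ACTTTT, reverse …CGGTAA.
Reverse complement of the reverse primer's last 6 bases: TTACCG; its first k bases are the reverse complement of the reverse primer's last k bases, so a perfect k-base overlap needs the forward primer's last k bases to equal them.
Comparing (forward last k vs required): k=1: T vs T ✓; k=2: TT vs TT ✓; k=3: TTT vs TTA ✗; k=4: TTTT vs TTAC ✗; k=5: CTTTT vs TTACC ✗; k=6: ACTTTT vs TTACCG ✗.
Perfect overlaps at k = 1, 2; the largest is 2.

Longest perfect overlap: 2 complementary base pairs; below the dimer-risk threshold (threshold 3).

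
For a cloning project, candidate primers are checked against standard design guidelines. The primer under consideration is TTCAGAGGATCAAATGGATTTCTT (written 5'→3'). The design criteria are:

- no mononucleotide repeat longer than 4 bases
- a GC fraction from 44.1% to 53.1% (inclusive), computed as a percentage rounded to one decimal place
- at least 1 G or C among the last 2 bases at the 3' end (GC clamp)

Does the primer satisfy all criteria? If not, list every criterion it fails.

Fails: GC content, GC clamp.

Base counts: A=7, T=9, G=5, C=3 (length 24).
homopolymer run: longest run = 3 ✓
GC content: GC 8/24 = 33.3%, outside 44.1–53.1% ✗
GC clamp: 3' end TT has 0 G/C, need ≥1 ✗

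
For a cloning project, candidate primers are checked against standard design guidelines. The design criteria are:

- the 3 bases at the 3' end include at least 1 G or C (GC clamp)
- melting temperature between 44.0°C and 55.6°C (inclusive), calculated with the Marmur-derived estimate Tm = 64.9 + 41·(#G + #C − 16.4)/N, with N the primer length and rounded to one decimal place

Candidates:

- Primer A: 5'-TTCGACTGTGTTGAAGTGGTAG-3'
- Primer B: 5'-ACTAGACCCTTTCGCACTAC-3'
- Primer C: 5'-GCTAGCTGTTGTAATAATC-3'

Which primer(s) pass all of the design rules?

Primer A, Primer B and Primer C.

Primer A (22 nt, A=4 T=8 G=8 C=2): 3' end TAG has 1 G/C ✓; Tm = 64.9 + 41·(10 − 16.4)/22 = 53.0°C ✓ — passes.
Primer B (20 nt, A=5 T=5 G=2 C=8): 3' end TAC has 1 G/C ✓; Tm = 64.9 + 41·(10 − 16.4)/20 = 51.8°C ✓ — passes.
Primer C (19 nt, A=5 T=7 G=4 C=3): 3' end ATC has 1 G/C ✓; Tm = 64.9 + 41·(7 − 16.4)/19 = 44.6°C ✓ — passes.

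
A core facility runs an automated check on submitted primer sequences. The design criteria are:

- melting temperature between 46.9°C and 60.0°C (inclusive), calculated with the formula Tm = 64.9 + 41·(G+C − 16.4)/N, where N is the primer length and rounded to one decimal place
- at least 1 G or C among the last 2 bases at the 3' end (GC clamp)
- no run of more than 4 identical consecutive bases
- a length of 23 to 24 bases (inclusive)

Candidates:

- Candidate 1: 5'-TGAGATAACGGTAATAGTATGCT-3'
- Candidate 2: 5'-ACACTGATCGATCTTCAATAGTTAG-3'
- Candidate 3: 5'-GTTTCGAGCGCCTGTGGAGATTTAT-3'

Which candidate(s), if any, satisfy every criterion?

Candidate 1 only.

Candidate 1 (23 nt, A=8 T=7 G=6 C=2): Tm = 64.9 + 41·(8 − 16.4)/23 = 49.9°C ✓; 3' end CT has 1 G/C ✓; longest run = 2 ✓; length 23 ✓ — passes.
Candidate 2 (25 nt, A=8 T=8 G=4 C=5): Tm = 64.9 + 41·(9 − 16.4)/25 = 52.8°C ✓; 3' end AG has 1 G/C ✓; longest run = 2 ✓; length 25, outside 23–24 ✗ — fails.
Candidate 3 (25 nt, A=4 T=9 G=8 C=4): Tm = 64.9 + 41·(12 − 16.4)/25 = 57.7°C ✓; 3' end AT has 0 G/C, need ≥1 ✗; longest run = 3 ✓; length 25, outside 23–24 ✗ — fails.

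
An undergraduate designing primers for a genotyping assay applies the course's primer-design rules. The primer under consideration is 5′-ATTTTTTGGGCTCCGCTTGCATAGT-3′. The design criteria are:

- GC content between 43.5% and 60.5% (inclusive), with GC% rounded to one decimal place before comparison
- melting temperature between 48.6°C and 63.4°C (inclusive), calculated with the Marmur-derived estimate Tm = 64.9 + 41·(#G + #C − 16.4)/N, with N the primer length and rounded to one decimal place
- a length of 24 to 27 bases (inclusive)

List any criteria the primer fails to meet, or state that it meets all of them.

Base counts: A=3, T=11, G=6, C=5 (length 25).
GC content: GC 11/25 = 44.0% ✓
Tm: Tm = 64.9 + 41·(11 − 16.4)/25 = 56.0°C ✓
length: length 25 ✓

Meets all criteria.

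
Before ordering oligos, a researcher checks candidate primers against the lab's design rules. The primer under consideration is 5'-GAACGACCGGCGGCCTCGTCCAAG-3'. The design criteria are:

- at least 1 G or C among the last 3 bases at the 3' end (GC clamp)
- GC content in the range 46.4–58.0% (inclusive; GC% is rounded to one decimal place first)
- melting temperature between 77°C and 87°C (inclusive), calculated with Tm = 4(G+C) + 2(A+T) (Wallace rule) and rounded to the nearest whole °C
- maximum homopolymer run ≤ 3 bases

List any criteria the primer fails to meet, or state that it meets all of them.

Fails: GC content.

Base counts: A=5, T=2, G=8, C=9 (length 24).
GC clamp: 3' end AAG has 1 G/C ✓
GC content: GC 17/24 = 70.8%, outside 46.4–58.0% ✗
Tm: Tm = 2·7 + 4·17 = 82°C ✓
homopolymer run: longest run = 2 ✓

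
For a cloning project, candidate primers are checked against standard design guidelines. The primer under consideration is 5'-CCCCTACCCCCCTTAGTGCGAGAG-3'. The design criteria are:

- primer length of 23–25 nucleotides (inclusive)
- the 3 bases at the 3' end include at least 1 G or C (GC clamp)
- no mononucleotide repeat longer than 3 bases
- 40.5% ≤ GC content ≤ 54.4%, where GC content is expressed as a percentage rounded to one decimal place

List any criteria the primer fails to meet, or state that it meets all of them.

Fails: homopolymer run, GC content.

Base counts: A=4, T=4, G=5, C=11 (length 24).
length: length 24 ✓
GC clamp: 3' end GAG has 2 G/C ✓
homopolymer run: longest run = 6, exceeds 3 ✗
GC content: GC 16/24 = 66.7%, outside 40.5–54.4% ✗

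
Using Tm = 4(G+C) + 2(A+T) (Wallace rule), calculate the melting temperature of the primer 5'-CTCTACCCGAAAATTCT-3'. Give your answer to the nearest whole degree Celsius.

Base counts: A=5, T=5, G=1, C=6 (length 17).
Tm = 2·(5+5) + 4·(1+6) = 2·10 + 4·7 = 20 + 28 = 48°C.

48°C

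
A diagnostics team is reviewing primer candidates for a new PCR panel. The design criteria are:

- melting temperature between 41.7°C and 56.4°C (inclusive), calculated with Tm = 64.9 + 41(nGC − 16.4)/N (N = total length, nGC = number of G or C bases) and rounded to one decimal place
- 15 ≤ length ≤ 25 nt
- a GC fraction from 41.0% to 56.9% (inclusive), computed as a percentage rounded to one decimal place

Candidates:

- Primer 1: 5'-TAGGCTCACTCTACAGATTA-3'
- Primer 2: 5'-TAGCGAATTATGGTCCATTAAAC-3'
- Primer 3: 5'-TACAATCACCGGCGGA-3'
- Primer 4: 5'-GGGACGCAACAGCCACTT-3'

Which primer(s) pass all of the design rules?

Primer 3 only.

Primer 1 (20 nt, A=6 T=6 G=3 C=5): Tm = 64.9 + 41·(8 − 16.4)/20 = 47.7°C ✓; length 20 ✓; GC 8/20 = 40.0%, outside 41.0–56.9% ✗ — fails.
Primer 2 (23 nt, A=8 T=7 G=4 C=4): Tm = 64.9 + 41·(8 − 16.4)/23 = 49.9°C ✓; length 23 ✓; GC 8/23 = 34.8%, outside 41.0–56.9% ✗ — fails.
Primer 3 (16 nt, A=5 T=2 G=4 C=5): Tm = 64.9 + 41·(9 − 16.4)/16 = 45.9°C ✓; length 16 ✓; GC 9/16 = 56.3% ✓ — passes.
Primer 4 (18 nt, A=5 T=2 G=5 C=6): Tm = 64.9 + 41·(11 − 16.4)/18 = 52.6°C ✓; length 18 ✓; GC 11/18 = 61.1%, outside 41.0–56.9% ✗ — fails.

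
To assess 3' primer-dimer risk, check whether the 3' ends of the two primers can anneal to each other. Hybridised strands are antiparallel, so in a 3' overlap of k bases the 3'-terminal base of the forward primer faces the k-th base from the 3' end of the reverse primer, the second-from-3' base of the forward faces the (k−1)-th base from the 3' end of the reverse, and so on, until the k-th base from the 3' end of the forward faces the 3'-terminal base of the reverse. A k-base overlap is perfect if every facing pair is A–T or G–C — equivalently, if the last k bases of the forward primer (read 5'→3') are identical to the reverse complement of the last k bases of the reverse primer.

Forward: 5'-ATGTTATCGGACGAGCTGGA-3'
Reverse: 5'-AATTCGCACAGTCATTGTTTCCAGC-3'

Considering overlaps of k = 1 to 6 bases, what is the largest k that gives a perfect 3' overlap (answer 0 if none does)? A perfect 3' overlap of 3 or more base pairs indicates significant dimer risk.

Longest perfect overlap: 6 complementary base pairs; significant dimer risk (threshold 3).

Last 6 bases (5'→3') — forward …GCTGGA, reverse …TCCAGC.
Reverse complement of the reverse primer's last 6 bases: GCTGGA; its first k bases are the reverse complement of the reverse primer's last k bases, so a perfect k-base overlap needs the forward primer's last k bases to equal them.
Comparing (forward last k vs required): k=1: A vs G ✗; k=2: GA vs GC ✗; k=3: GGA vs GCT ✗; k=4: TGGA vs GCTG ✗; k=5: CTGGA vs GCTGG ✗; k=6: GCTGGA vs GCTGGA ✓.
Only k = 6 is perfect, so the longest perfect 3' overlap is 6.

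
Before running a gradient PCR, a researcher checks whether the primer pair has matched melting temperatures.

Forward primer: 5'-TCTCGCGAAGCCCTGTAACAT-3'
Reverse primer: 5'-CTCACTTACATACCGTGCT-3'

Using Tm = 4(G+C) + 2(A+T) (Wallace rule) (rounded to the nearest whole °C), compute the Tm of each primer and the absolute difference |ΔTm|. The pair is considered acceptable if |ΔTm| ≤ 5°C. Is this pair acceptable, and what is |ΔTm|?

Forward: A=5 T=5 G=4 C=7 → Tm = 2·10 + 4·11 = 64°C.
Reverse: A=4 T=6 G=2 C=7 → Tm = 2·10 + 4·9 = 56°C.
|ΔTm| = |64 − 56| = 8°C, > 5°C.

|ΔTm| = 8°C; the pair is not acceptable.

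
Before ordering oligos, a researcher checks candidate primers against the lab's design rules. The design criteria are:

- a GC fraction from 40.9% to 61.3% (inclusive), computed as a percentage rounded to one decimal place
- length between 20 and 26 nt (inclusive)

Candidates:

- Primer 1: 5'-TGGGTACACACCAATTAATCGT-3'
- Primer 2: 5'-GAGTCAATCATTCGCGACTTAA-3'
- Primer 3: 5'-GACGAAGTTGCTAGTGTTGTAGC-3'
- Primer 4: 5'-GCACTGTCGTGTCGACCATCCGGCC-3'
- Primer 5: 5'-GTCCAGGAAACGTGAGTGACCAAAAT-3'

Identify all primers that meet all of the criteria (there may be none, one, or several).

Primer 1 (22 nt, A=7 T=6 G=4 C=5): GC 9/22 = 40.9% ✓; length 22 ✓ — passes.
Primer 2 (22 nt, A=7 T=6 G=4 C=5): GC 9/22 = 40.9% ✓; length 22 ✓ — passes.
Primer 3 (23 nt, A=5 T=7 G=8 C=3): GC 11/23 = 47.8% ✓; length 23 ✓ — passes.
Primer 4 (25 nt, A=3 T=5 G=7 C=10): GC 17/25 = 68.0%, outside 40.9–61.3% ✗; length 25 ✓ — fails.
Primer 5 (26 nt, A=10 T=4 G=7 C=5): GC 12/26 = 46.2% ✓; length 26 ✓ — passes.

Primer 1, Primer 2, Primer 3 and Primer 5.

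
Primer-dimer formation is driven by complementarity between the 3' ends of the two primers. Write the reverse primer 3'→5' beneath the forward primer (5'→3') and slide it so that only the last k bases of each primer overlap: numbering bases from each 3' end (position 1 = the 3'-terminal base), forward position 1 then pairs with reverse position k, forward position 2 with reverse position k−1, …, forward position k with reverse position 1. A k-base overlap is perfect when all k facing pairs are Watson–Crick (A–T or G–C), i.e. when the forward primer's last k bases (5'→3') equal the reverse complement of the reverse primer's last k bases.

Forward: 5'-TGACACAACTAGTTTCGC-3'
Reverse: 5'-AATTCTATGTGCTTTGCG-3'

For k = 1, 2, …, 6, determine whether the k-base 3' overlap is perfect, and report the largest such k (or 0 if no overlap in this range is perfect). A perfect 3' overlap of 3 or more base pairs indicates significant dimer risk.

Last 6 bases (5'→3') — forward …TTTCGC, reverse …TTTGCG.
Reverse complement of the reverse primer's last 6 bases: CGCAAA; its first k bases are the reverse complement of the reverse primer's last k bases, so a perfect k-base overlap needs the forward primer's last k bases to equal them.
Comparing (forward last k vs required): k=1: C vs C ✓; k=2: GC vs CG ✗; k=3: CGC vs CGC ✓; k=4: TCGC vs CGCA ✗; k=5: TTCGC vs CGCAA ✗; k=6: TTTCGC vs CGCAAA ✗.
Perfect overlaps at k = 1, 3; the largest is 3.

Longest perfect overlap: 3 complementary base pairs; significant dimer risk (threshold 3).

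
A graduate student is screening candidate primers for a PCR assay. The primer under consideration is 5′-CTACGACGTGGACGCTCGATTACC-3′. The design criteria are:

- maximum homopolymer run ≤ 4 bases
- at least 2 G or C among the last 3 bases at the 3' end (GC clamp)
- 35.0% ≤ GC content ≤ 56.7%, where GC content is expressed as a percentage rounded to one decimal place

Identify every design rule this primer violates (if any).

Base counts: A=5, T=5, G=6, C=8 (length 24).
homopolymer run: longest run = 2 ✓
GC clamp: 3' end ACC has 2 G/C ✓
GC content: GC 14/24 = 58.3%, outside 35.0–56.7% ✗

Fails: GC content.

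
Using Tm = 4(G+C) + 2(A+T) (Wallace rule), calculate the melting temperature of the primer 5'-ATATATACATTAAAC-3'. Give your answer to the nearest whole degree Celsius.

34°C

Base counts: A=8, T=5, G=0, C=2 (length 15).
Tm = 2·(8+5) + 4·(0+2) = 2·13 + 4·2 = 26 + 8 = 34°C.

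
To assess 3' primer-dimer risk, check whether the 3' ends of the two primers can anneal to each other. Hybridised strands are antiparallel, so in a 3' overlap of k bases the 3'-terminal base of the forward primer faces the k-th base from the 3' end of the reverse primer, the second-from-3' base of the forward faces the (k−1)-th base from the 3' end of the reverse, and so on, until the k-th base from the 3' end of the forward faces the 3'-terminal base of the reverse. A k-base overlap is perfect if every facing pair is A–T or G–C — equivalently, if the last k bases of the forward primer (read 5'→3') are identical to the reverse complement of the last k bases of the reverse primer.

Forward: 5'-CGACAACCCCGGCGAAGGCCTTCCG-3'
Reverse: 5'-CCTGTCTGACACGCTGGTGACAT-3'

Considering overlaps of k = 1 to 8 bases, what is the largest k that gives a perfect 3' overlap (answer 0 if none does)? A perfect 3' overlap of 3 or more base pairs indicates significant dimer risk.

Longest perfect overlap: 0 complementary base pairs; below the dimer-risk threshold (threshold 3).

Last 8 bases (5'→3') — forward …GCCTTCCG, reverse …GGTGACAT.
Reverse complement of the reverse primer's last 8 bases: ATGTCACC; its first k bases are the reverse complement of the reverse primer's last k bases, so a perfect k-base overlap needs the forward primer's last k bases to equal them.
Comparing (forward last k vs required): k=1: G vs A ✗; k=2: CG vs AT ✗; k=3: CCG vs ATG ✗; k=4: TCCG vs ATGT ✗; k=5: TTCCG vs ATGTC ✗; k=6: CTTCCG vs ATGTCA ✗; k=7: CCTTCCG vs ATGTCAC ✗; k=8: GCCTTCCG vs ATGTCACC ✗.
No overlap length from 1 to 8 is perfect, so the longest perfect 3' overlap is 0.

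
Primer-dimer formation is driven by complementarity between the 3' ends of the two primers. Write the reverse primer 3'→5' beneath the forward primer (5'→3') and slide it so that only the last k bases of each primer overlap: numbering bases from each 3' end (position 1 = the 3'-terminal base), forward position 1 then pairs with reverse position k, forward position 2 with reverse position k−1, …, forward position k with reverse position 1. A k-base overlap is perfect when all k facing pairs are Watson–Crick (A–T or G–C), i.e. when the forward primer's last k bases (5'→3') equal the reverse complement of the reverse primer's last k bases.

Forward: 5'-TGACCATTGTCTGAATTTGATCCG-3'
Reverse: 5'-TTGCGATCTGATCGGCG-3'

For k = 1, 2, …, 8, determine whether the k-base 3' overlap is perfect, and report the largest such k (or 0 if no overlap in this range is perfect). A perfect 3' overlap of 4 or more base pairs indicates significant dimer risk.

Last 8 bases (5'→3') — forward …TTGATCCG, reverse …GATCGGCG.
Reverse complement of the reverse primer's last 8 bases: CGCCGATC; its first k bases are the reverse complement of the reverse primer's last k bases, so a perfect k-base overlap needs the forward primer's last k bases to equal them.
Comparing (forward last k vs required): k=1: G vs C ✗; k=2: CG vs CG ✓; k=3: CCG vs CGC ✗; k=4: TCCG vs CGCC ✗; k=5: ATCCG vs CGCCG ✗; k=6: GATCCG vs CGCCGA ✗; k=7: TGATCCG vs CGCCGAT ✗; k=8: TTGATCCG vs CGCCGATC ✗.
Only k = 2 is perfect, so the longest perfect 3' overlap is 2.

Longest perfect overlap: 2 complementary base pairs; below the dimer-risk threshold (threshold 4).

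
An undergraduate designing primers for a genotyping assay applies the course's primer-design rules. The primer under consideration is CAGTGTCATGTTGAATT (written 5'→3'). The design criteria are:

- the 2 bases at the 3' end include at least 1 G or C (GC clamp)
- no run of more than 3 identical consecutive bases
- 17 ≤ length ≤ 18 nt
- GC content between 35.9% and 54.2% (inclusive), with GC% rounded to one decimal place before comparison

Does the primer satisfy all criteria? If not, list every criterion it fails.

Base counts: A=4, T=7, G=4, C=2 (length 17).
GC clamp: 3' end TT has 0 G/C, need ≥1 ✗
homopolymer run: longest run = 2 ✓
length: length 17 ✓
GC content: GC 6/17 = 35.3%, outside 35.9–54.2% ✗

Fails: GC clamp, GC content.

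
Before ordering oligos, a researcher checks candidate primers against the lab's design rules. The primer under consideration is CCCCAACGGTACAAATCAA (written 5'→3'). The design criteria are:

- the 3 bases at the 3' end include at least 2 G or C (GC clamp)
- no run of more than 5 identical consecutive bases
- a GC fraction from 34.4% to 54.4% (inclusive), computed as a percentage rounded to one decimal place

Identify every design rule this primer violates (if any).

Fails: GC clamp.

Base counts: A=8, T=2, G=2, C=7 (length 19).
GC clamp: 3' end CAA has 1 G/C, need ≥2 ✗
homopolymer run: longest run = 4 ✓
GC content: GC 9/19 = 47.4% ✓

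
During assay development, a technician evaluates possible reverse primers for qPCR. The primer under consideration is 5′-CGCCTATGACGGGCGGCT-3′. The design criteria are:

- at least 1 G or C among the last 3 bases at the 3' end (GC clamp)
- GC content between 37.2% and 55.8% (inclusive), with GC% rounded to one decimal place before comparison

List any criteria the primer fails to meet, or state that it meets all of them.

Base counts: A=2, T=3, G=7, C=6 (length 18).
GC clamp: 3' end GCT has 2 G/C ✓
GC content: GC 13/18 = 72.2%, outside 37.2–55.8% ✗

Fails: GC content.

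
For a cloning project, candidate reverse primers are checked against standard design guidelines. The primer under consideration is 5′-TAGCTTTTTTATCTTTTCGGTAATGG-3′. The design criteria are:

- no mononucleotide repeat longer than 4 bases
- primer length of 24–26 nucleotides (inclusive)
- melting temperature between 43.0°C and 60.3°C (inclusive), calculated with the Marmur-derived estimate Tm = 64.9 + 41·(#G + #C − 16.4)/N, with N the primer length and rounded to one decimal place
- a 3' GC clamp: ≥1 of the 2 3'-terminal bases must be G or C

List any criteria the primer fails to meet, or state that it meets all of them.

Fails: homopolymer run.

Base counts: A=4, T=14, G=5, C=3 (length 26).
homopolymer run: longest run = 6, exceeds 4 ✗
length: length 26 ✓
Tm: Tm = 64.9 + 41·(8 − 16.4)/26 = 51.7°C ✓
GC clamp: 3' end GG has 2 G/C ✓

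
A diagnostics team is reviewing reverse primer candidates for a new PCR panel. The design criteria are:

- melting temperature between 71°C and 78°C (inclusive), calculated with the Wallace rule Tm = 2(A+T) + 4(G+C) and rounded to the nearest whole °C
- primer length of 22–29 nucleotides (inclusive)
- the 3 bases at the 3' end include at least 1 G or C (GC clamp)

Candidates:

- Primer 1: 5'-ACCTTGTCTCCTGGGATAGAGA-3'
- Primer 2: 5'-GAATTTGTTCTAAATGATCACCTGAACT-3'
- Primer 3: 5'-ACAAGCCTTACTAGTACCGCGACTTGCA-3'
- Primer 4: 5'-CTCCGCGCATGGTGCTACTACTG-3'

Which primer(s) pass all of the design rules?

Primer 2 and Primer 4.

Primer 1 (22 nt, A=5 T=6 G=6 C=5): Tm = 2·11 + 4·11 = 66°C, outside 71–78°C ✗; length 22 ✓; 3' end AGA has 1 G/C ✓ — fails.
Primer 2 (28 nt, A=9 T=10 G=4 C=5): Tm = 2·19 + 4·9 = 74°C ✓; length 28 ✓; 3' end ACT has 1 G/C ✓ — passes.
Primer 3 (28 nt, A=8 T=6 G=5 C=9): Tm = 2·14 + 4·14 = 84°C, outside 71–78°C ✗; length 28 ✓; 3' end GCA has 2 G/C ✓ — fails.
Primer 4 (23 nt, A=3 T=6 G=6 C=8): Tm = 2·9 + 4·14 = 74°C ✓; length 23 ✓; 3' end CTG has 2 G/C ✓ — passes.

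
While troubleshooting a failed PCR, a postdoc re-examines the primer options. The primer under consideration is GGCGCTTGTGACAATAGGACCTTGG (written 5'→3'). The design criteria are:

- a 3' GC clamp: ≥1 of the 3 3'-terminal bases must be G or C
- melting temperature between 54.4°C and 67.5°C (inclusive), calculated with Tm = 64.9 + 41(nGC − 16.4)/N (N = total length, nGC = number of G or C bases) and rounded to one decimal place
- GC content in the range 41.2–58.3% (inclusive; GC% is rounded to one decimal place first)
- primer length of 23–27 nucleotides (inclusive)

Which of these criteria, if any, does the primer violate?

Meets all criteria.

Base counts: A=5, T=6, G=9, C=5 (length 25).
GC clamp: 3' end TGG has 2 G/C ✓
Tm: Tm = 64.9 + 41·(14 − 16.4)/25 = 61.0°C ✓
GC content: GC 14/25 = 56.0% ✓
length: length 25 ✓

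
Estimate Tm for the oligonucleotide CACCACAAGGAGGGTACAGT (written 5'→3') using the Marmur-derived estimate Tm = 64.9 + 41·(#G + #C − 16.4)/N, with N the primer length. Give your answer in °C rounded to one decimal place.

Base counts: A=7, T=2, G=6, C=5; G+C = 11, N = 20.
Tm = 64.9 + 41·(11 − 16.4)/20 = 64.9 + -221.40/20 = 53.8°C.

53.8°C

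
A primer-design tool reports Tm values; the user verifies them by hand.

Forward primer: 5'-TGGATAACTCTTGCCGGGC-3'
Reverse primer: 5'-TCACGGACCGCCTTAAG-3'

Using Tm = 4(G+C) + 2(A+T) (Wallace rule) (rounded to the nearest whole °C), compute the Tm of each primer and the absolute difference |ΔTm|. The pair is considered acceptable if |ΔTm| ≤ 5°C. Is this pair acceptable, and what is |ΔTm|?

Forward: A=3 T=5 G=6 C=5 → Tm = 2·8 + 4·11 = 60°C.
Reverse: A=4 T=3 G=4 C=6 → Tm = 2·7 + 4·10 = 54°C.
|ΔTm| = |60 − 54| = 6°C, > 5°C.

|ΔTm| = 6°C; the pair is not acceptable.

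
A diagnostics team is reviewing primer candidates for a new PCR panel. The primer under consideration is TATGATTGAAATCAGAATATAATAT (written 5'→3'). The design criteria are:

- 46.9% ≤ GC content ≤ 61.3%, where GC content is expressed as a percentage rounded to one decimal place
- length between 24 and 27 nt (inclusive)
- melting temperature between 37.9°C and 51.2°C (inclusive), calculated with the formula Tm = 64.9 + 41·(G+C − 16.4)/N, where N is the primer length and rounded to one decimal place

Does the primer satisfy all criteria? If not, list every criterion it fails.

Fails: GC content.

Base counts: A=12, T=9, G=3, C=1 (length 25).
GC content: GC 4/25 = 16.0%, outside 46.9–61.3% ✗
length: length 25 ✓
Tm: Tm = 64.9 + 41·(4 − 16.4)/25 = 44.6°C ✓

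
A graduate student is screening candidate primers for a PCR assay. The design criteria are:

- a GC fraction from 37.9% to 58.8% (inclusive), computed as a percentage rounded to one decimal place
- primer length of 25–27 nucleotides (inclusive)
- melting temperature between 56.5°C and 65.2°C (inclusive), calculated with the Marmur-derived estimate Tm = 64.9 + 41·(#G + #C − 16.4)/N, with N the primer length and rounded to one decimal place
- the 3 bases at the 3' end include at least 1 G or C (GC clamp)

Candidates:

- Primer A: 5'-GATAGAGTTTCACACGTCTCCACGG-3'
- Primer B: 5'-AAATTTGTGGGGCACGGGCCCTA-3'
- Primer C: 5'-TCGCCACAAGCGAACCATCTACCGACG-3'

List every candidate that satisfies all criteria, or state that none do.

Primer A (25 nt, A=6 T=6 G=6 C=7): GC 13/25 = 52.0% ✓; length 25 ✓; Tm = 64.9 + 41·(13 − 16.4)/25 = 59.3°C ✓; 3' end CGG has 3 G/C ✓ — passes.
Primer B (23 nt, A=5 T=5 G=8 C=5): GC 13/23 = 56.5% ✓; length 23, outside 25–27 ✗; Tm = 64.9 + 41·(13 − 16.4)/23 = 58.8°C ✓; 3' end CTA has 1 G/C ✓ — fails.
Primer C (27 nt, A=8 T=3 G=5 C=11): GC 16/27 = 59.3%, outside 37.9–58.8% ✗; length 27 ✓; Tm = 64.9 + 41·(16 − 16.4)/27 = 64.3°C ✓; 3' end ACG has 2 G/C ✓ — fails.

Primer A only.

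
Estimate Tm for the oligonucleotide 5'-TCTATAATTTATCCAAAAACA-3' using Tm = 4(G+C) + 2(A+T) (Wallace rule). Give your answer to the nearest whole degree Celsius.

50°C

Base counts: A=10, T=7, G=0, C=4 (length 21).
Tm = 2·(10+7) + 4·(0+4) = 2·17 + 4·4 = 34 + 16 = 50°C.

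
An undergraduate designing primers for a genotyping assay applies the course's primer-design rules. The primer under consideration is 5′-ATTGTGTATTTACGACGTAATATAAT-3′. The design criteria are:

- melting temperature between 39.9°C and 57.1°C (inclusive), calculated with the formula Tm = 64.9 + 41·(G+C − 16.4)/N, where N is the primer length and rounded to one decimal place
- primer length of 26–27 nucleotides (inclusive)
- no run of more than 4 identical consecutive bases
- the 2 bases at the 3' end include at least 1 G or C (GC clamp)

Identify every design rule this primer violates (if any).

Base counts: A=9, T=11, G=4, C=2 (length 26).
Tm: Tm = 64.9 + 41·(6 − 16.4)/26 = 48.5°C ✓
length: length 26 ✓
homopolymer run: longest run = 3 ✓
GC clamp: 3' end AT has 0 G/C, need ≥1 ✗

Fails: GC clamp.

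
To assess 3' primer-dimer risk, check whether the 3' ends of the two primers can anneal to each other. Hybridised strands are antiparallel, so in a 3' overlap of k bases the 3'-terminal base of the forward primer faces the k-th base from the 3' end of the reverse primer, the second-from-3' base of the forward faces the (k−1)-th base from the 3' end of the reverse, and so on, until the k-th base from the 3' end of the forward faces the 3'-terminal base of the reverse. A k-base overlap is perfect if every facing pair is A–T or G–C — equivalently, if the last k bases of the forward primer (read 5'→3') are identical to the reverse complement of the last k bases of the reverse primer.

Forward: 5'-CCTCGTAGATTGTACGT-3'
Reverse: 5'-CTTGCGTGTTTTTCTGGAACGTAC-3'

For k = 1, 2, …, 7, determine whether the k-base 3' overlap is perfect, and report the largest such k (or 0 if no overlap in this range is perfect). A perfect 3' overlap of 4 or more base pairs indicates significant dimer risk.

Last 7 bases (5'→3') — forward …TGTACGT, reverse …AACGTAC.
Reverse complement of the reverse primer's last 7 bases: GTACGTT; its first k bases are the reverse complement of the reverse primer's last k bases, so a perfect k-base overlap needs the forward primer's last k bases to equal them.
Comparing (forward last k vs required): k=1: T vs G ✗; k=2: GT vs GT ✓; k=3: CGT vs GTA ✗; k=4: ACGT vs GTAC ✗; k=5: TACGT vs GTACG ✗; k=6: GTACGT vs GTACGT ✓; k=7: TGTACGT vs GTACGTT ✗.
Perfect overlaps at k = 2, 6; the largest is 6.

Longest perfect overlap: 6 complementary base pairs; significant dimer risk (threshold 4).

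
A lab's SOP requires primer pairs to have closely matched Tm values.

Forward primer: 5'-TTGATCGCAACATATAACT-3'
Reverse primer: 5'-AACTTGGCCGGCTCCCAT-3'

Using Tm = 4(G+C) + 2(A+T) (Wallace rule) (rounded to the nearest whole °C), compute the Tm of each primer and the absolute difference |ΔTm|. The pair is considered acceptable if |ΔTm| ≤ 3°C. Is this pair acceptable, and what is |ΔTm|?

|ΔTm| = 8°C; the pair is not acceptable.

Forward: A=7 T=6 G=2 C=4 → Tm = 2·13 + 4·6 = 50°C.
Reverse: A=3 T=4 G=4 C=7 → Tm = 2·7 + 4·11 = 58°C.
|ΔTm| = |50 − 58| = 8°C, > 3°C.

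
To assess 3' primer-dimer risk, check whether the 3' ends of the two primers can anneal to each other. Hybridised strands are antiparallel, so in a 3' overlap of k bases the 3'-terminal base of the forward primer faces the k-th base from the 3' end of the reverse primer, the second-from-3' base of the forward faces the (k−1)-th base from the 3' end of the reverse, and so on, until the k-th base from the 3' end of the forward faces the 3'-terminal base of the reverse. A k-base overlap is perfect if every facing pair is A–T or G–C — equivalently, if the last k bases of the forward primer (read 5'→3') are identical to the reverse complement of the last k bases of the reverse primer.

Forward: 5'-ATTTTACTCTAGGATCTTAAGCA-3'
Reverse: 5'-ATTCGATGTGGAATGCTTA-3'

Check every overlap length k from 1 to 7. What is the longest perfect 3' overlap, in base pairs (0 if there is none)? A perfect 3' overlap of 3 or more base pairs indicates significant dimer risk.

Longest perfect overlap: 6 complementary base pairs; significant dimer risk (threshold 3).

Last 7 bases (5'→3') — forward …TTAAGCA, reverse …ATGCTTA.
Reverse complement of the reverse primer's last 7 bases: TAAGCAT; its first k bases are the reverse complement of the reverse primer's last k bases, so a perfect k-base overlap needs the forward primer's last k bases to equal them.
Comparing (forward last k vs required): k=1: A vs T ✗; k=2: CA vs TA ✗; k=3: GCA vs TAA ✗; k=4: AGCA vs TAAG ✗; k=5: AAGCA vs TAAGC ✗; k=6: TAAGCA vs TAAGCA ✓; k=7: TTAAGCA vs TAAGCAT ✗.
Only k = 6 is perfect, so the longest perfect 3' overlap is 6.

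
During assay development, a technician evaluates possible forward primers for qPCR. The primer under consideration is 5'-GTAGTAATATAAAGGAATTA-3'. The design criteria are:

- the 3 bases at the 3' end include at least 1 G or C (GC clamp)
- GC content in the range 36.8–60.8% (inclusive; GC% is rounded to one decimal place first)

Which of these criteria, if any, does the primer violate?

Base counts: A=10, T=6, G=4, C=0 (length 20).
GC clamp: 3' end TTA has 0 G/C, need ≥1 ✗
GC content: GC 4/20 = 20.0%, outside 36.8–60.8% ✗

Fails: GC clamp, GC content.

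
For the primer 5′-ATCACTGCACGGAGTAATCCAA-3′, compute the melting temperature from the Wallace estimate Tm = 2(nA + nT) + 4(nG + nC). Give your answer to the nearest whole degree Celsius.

64°C

Base counts: A=8, T=4, G=4, C=6 (length 22).
Tm = 2·(8+4) + 4·(4+6) = 2·12 + 4·10 = 24 + 40 = 64°C.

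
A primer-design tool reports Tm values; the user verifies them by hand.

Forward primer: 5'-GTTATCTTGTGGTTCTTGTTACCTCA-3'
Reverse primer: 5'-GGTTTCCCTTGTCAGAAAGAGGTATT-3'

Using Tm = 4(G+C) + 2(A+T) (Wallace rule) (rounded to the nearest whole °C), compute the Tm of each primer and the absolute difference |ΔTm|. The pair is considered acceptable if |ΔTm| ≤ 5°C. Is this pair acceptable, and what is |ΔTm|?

Forward: A=3 T=13 G=5 C=5 → Tm = 2·16 + 4·10 = 72°C.
Reverse: A=6 T=9 G=7 C=4 → Tm = 2·15 + 4·11 = 74°C.
|ΔTm| = |72 − 74| = 2°C, ≤ 5°C.

|ΔTm| = 2°C; the pair is acceptable.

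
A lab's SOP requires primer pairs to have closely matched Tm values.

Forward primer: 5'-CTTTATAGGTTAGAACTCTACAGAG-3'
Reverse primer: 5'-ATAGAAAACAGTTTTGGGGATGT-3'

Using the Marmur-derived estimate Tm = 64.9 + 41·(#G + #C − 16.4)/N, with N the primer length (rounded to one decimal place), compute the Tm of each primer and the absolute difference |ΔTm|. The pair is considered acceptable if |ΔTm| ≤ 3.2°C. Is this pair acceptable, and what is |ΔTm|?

|ΔTm| = 2.9°C; the pair is acceptable.

Forward: G+C = 9, N = 25 → Tm = 64.9 + 41·(9 − 16.4)/25 = 52.8°C.
Reverse: G+C = 8, N = 23 → Tm = 64.9 + 41·(8 − 16.4)/23 = 49.9°C.
|ΔTm| = |52.8 − 49.9| = 2.9°C, ≤ 3.2°C.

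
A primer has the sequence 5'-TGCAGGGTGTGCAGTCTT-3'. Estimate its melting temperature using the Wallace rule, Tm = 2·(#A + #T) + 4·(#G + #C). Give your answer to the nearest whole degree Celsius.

Base counts: A=2, T=6, G=7, C=3 (length 18).
Tm = 2·(2+6) + 4·(7+3) = 2·8 + 4·10 = 16 + 40 = 56°C.

56°C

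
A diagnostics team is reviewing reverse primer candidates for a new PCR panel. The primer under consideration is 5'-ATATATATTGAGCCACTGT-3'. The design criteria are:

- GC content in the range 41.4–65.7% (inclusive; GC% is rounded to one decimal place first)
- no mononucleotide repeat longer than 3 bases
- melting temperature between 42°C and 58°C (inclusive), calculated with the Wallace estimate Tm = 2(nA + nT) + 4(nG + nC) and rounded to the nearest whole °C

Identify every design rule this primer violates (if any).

Fails: GC content.

Base counts: A=6, T=7, G=3, C=3 (length 19).
GC content: GC 6/19 = 31.6%, outside 41.4–65.7% ✗
homopolymer run: longest run = 2 ✓
Tm: Tm = 2·13 + 4·6 = 50°C ✓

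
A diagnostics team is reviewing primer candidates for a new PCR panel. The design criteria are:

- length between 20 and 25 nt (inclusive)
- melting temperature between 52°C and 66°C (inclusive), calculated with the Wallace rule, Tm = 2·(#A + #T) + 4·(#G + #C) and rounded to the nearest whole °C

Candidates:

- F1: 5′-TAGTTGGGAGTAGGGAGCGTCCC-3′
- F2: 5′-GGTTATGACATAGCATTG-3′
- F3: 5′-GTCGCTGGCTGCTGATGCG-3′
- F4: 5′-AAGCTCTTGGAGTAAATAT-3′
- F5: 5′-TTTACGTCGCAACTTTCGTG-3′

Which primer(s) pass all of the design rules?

F5 only.

F1 (23 nt, A=4 T=5 G=10 C=4): length 23 ✓; Tm = 2·9 + 4·14 = 74°C, outside 52–66°C ✗ — fails.
F2 (18 nt, A=5 T=6 G=5 C=2): length 18, outside 20–25 ✗; Tm = 2·11 + 4·7 = 50°C, outside 52–66°C ✗ — fails.
F3 (19 nt, A=1 T=5 G=8 C=5): length 19, outside 20–25 ✗; Tm = 2·6 + 4·13 = 64°C ✓ — fails.
F4 (19 nt, A=7 T=6 G=4 C=2): length 19, outside 20–25 ✗; Tm = 2·13 + 4·6 = 50°C, outside 52–66°C ✗ — fails.
F5 (20 nt, A=3 T=8 G=4 C=5): length 20 ✓; Tm = 2·11 + 4·9 = 58°C ✓ — passes.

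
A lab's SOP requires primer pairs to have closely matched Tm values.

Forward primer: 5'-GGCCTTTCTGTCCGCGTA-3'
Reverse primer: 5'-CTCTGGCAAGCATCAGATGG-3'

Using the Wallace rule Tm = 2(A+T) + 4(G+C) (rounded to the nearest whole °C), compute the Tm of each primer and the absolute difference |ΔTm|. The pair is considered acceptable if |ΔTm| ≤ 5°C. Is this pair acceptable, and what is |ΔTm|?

Forward: A=1 T=6 G=5 C=6 → Tm = 2·7 + 4·11 = 58°C.
Reverse: A=5 T=4 G=6 C=5 → Tm = 2·9 + 4·11 = 62°C.
|ΔTm| = |58 − 62| = 4°C, ≤ 5°C.

|ΔTm| = 4°C; the pair is acceptable.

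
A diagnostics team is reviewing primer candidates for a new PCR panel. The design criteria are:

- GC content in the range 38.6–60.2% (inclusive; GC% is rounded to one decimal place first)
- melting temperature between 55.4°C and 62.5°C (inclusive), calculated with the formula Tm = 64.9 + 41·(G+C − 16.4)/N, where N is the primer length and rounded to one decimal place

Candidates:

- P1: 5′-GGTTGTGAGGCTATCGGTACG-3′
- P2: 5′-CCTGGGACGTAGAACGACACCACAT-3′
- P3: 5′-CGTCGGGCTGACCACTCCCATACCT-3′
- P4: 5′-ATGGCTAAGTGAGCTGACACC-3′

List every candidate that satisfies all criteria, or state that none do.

P1 and P2.

P1 (21 nt, A=3 T=6 G=9 C=3): GC 12/21 = 57.1% ✓; Tm = 64.9 + 41·(12 − 16.4)/21 = 56.3°C ✓ — passes.
P2 (25 nt, A=8 T=3 G=6 C=8): GC 14/25 = 56.0% ✓; Tm = 64.9 + 41·(14 − 16.4)/25 = 61.0°C ✓ — passes.
P3 (25 nt, A=4 T=5 G=5 C=11): GC 16/25 = 64.0%, outside 38.6–60.2% ✗; Tm = 64.9 + 41·(16 − 16.4)/25 = 64.2°C, outside 55.4–62.5°C ✗ — fails.
P4 (21 nt, A=6 T=4 G=6 C=5): GC 11/21 = 52.4% ✓; Tm = 64.9 + 41·(11 − 16.4)/21 = 54.4°C, outside 55.4–62.5°C ✗ — fails.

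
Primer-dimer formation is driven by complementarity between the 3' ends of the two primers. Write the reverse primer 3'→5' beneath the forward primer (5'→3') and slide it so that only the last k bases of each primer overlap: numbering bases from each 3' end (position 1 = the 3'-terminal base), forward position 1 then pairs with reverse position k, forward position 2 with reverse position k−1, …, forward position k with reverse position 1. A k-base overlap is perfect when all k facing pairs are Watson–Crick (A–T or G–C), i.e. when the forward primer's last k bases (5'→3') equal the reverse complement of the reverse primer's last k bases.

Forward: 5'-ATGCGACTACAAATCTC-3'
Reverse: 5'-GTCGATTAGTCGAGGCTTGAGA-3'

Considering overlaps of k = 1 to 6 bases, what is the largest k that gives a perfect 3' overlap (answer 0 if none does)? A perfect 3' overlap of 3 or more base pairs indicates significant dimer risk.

Last 6 bases (5'→3') — forward …AATCTC, reverse …TTGAGA.
Reverse complement of the reverse primer's last 6 bases: TCTCAA; its first k bases are the reverse complement of the reverse primer's last k bases, so a perfect k-base overlap needs the forward primer's last k bases to equal them.
Comparing (forward last k vs required): k=1: C vs T ✗; k=2: TC vs TC ✓; k=3: CTC vs TCT ✗; k=4: TCTC vs TCTC ✓; k=5: ATCTC vs TCTCA ✗; k=6: AATCTC vs TCTCAA ✗.
Perfect overlaps at k = 2, 4; the largest is 4.

Longest perfect overlap: 4 complementary base pairs; significant dimer risk (threshold 3).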